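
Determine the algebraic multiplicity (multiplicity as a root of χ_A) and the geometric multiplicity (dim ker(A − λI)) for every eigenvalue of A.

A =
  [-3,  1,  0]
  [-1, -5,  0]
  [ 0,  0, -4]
λ = -4: alg = 3, geom = 2

Step 1 — factor the characteristic polynomial to read off the algebraic multiplicities:
  χ_A(x) = (x + 4)^3

Step 2 — compute geometric multiplicities via the rank-nullity identity g(λ) = n − rank(A − λI):
  rank(A − (-4)·I) = 1, so dim ker(A − (-4)·I) = n − 1 = 2

Summary:
  λ = -4: algebraic multiplicity = 3, geometric multiplicity = 2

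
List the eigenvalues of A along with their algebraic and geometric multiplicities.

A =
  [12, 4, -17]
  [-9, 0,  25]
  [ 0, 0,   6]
λ = 6: alg = 3, geom = 1

Step 1 — factor the characteristic polynomial to read off the algebraic multiplicities:
  χ_A(x) = (x - 6)^3

Step 2 — compute geometric multiplicities via the rank-nullity identity g(λ) = n − rank(A − λI):
  rank(A − (6)·I) = 2, so dim ker(A − (6)·I) = n − 2 = 1

Summary:
  λ = 6: algebraic multiplicity = 3, geometric multiplicity = 1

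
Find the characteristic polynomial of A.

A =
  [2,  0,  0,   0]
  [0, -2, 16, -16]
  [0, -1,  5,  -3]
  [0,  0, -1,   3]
x^4 - 8*x^3 + 24*x^2 - 32*x + 16

Expanding det(x·I − A) (e.g. by cofactor expansion or by noting that A is similar to its Jordan form J, which has the same characteristic polynomial as A) gives
  χ_A(x) = x^4 - 8*x^3 + 24*x^2 - 32*x + 16
which factors as (x - 2)^4. The eigenvalues (with algebraic multiplicities) are λ = 2 with multiplicity 4.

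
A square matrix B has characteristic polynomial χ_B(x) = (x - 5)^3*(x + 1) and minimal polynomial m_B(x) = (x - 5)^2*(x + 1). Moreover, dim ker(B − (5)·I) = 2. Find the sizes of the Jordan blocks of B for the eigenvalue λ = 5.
Block sizes for λ = 5: [2, 1]

Step 1 — from the characteristic polynomial, algebraic multiplicity of λ = 5 is 3. From dim ker(B − (5)·I) = 2, there are exactly 2 Jordan blocks for λ = 5.
Step 2 — from the minimal polynomial, the factor (x − 5)^2 tells us the largest block for λ = 5 has size 2.
Step 3 — with total size 3, 2 blocks, and largest block 2, the block sizes (in nonincreasing order) are [2, 1].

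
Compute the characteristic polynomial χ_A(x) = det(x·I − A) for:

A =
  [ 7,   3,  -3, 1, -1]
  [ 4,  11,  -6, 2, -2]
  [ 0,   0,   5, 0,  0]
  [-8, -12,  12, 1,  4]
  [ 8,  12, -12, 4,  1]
x^5 - 25*x^4 + 250*x^3 - 1250*x^2 + 3125*x - 3125

Expanding det(x·I − A) (e.g. by cofactor expansion or by noting that A is similar to its Jordan form J, which has the same characteristic polynomial as A) gives
  χ_A(x) = x^5 - 25*x^4 + 250*x^3 - 1250*x^2 + 3125*x - 3125
which factors as (x - 5)^5. The eigenvalues (with algebraic multiplicities) are λ = 5 with multiplicity 5.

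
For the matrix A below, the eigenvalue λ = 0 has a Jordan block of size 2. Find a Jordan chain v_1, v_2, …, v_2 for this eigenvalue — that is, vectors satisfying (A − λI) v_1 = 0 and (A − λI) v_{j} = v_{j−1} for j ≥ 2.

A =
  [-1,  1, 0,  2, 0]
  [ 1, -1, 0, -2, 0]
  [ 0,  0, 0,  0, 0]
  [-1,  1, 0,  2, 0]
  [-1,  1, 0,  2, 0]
A Jordan chain for λ = 0 of length 2:
v_1 = (-1, 1, 0, -1, -1)ᵀ
v_2 = (1, 0, 0, 0, 0)ᵀ

Let N = A − (0)·I. We want v_2 with N^2 v_2 = 0 but N^1 v_2 ≠ 0; then v_{j-1} := N · v_j for j = 2, …, 2.

Pick v_2 = (1, 0, 0, 0, 0)ᵀ.
Then v_1 = N · v_2 = (-1, 1, 0, -1, -1)ᵀ.

Sanity check: (A − (0)·I) v_1 = (0, 0, 0, 0, 0)ᵀ = 0. ✓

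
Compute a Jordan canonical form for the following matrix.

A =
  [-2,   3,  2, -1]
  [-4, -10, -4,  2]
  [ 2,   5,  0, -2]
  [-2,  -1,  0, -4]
J_3(-4) ⊕ J_1(-4)

The characteristic polynomial is
  det(x·I − A) = x^4 + 16*x^3 + 96*x^2 + 256*x + 256 = (x + 4)^4

Eigenvalues and multiplicities (the geometric multiplicity of λ is n − rank(A − λI), which equals the number of Jordan blocks for λ):
  λ = -4: algebraic multiplicity = 4, geometric multiplicity = 2

Determining the block sizes for each eigenvalue:
  λ = -4: with am = 4 and gm = 2, the partition is not yet determined (e.g. several partitions of 4 into 2 parts exist). Let N = A − (-4)·I. Computing rank(N^1) = 2, rank(N^2) = 1, rank(N^3) = 0; the number of blocks of size ≥ j is rank(N^{j−1}) − rank(N^j), giving [2, 1, 1]. So we have 1 block(s) of size 3, 1 block(s) of size 1 → block sizes [3, 1]

Assembling the blocks gives a Jordan form
J =
  [-4,  1,  0,  0]
  [ 0, -4,  1,  0]
  [ 0,  0, -4,  0]
  [ 0,  0,  0, -4]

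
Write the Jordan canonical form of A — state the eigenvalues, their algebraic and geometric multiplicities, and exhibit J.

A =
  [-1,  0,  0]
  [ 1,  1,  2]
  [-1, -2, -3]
J_2(-1) ⊕ J_1(-1)

The characteristic polynomial is
  det(x·I − A) = x^3 + 3*x^2 + 3*x + 1 = (x + 1)^3

Eigenvalues and multiplicities (the geometric multiplicity of λ is n − rank(A − λI), which equals the number of Jordan blocks for λ):
  λ = -1: algebraic multiplicity = 3, geometric multiplicity = 2

Determining the block sizes for each eigenvalue:
  λ = -1: 2 blocks summing to 3 forces exactly one block of size 2 and the rest size 1 → block sizes [2, 1]

Assembling the blocks gives a Jordan form
J =
  [-1,  1,  0]
  [ 0, -1,  0]
  [ 0,  0, -1]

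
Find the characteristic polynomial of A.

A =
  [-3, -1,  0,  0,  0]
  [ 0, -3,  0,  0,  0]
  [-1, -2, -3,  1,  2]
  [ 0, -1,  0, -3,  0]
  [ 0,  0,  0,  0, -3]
x^5 + 15*x^4 + 90*x^3 + 270*x^2 + 405*x + 243

Expanding det(x·I − A) (e.g. by cofactor expansion or by noting that A is similar to its Jordan form J, which has the same characteristic polynomial as A) gives
  χ_A(x) = x^5 + 15*x^4 + 90*x^3 + 270*x^2 + 405*x + 243
which factors as (x + 3)^5. The eigenvalues (with algebraic multiplicities) are λ = -3 with multiplicity 5.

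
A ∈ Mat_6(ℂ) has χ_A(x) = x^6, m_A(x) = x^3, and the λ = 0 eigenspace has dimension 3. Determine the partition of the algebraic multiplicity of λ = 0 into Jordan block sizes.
Block sizes for λ = 0: [3, 2, 1]

Step 1 — from the characteristic polynomial, algebraic multiplicity of λ = 0 is 6. From dim ker(A − (0)·I) = 3, there are exactly 3 Jordan blocks for λ = 0.
Step 2 — from the minimal polynomial, the factor (x − 0)^3 tells us the largest block for λ = 0 has size 3.
Step 3 — with total size 6, 3 blocks, and largest block 3, the block sizes (in nonincreasing order) are [3, 2, 1].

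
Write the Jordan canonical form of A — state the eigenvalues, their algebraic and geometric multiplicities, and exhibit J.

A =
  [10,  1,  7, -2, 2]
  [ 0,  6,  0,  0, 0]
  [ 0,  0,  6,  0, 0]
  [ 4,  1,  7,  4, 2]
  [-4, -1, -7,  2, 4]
J_2(6) ⊕ J_1(6) ⊕ J_1(6) ⊕ J_1(6)

The characteristic polynomial is
  det(x·I − A) = x^5 - 30*x^4 + 360*x^3 - 2160*x^2 + 6480*x - 7776 = (x - 6)^5

Eigenvalues and multiplicities (the geometric multiplicity of λ is n − rank(A − λI), which equals the number of Jordan blocks for λ):
  λ = 6: algebraic multiplicity = 5, geometric multiplicity = 4

Determining the block sizes for each eigenvalue:
  λ = 6: 4 blocks summing to 5 forces exactly one block of size 2 and the rest size 1 → block sizes [2, 1, 1, 1]

Assembling the blocks gives a Jordan form
J =
  [6, 1, 0, 0, 0]
  [0, 6, 0, 0, 0]
  [0, 0, 6, 0, 0]
  [0, 0, 0, 6, 0]
  [0, 0, 0, 0, 6]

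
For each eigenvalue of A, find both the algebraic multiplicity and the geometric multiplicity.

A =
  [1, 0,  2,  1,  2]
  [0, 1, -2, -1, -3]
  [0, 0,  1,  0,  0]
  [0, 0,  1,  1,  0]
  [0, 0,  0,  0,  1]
λ = 1: alg = 5, geom = 2

Step 1 — factor the characteristic polynomial to read off the algebraic multiplicities:
  χ_A(x) = (x - 1)^5

Step 2 — compute geometric multiplicities via the rank-nullity identity g(λ) = n − rank(A − λI):
  rank(A − (1)·I) = 3, so dim ker(A − (1)·I) = n − 3 = 2

Summary:
  λ = 1: algebraic multiplicity = 5, geometric multiplicity = 2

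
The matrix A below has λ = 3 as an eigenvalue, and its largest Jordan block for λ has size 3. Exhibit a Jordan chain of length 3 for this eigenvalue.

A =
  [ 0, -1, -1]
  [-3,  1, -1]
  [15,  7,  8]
A Jordan chain for λ = 3 of length 3:
v_1 = (-3, 0, 9)ᵀ
v_2 = (-3, -3, 15)ᵀ
v_3 = (1, 0, 0)ᵀ

Let N = A − (3)·I. We want v_3 with N^3 v_3 = 0 but N^2 v_3 ≠ 0; then v_{j-1} := N · v_j for j = 3, …, 2.

Pick v_3 = (1, 0, 0)ᵀ.
Then v_2 = N · v_3 = (-3, -3, 15)ᵀ.
Then v_1 = N · v_2 = (-3, 0, 9)ᵀ.

Sanity check: (A − (3)·I) v_1 = (0, 0, 0)ᵀ = 0. ✓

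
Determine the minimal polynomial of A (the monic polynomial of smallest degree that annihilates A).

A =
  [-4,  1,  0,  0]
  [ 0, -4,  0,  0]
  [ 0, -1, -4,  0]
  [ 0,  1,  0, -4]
x^2 + 8*x + 16

The characteristic polynomial is χ_A(x) = (x + 4)^4, so the eigenvalues are known. The minimal polynomial is
  m_A(x) = Π_λ (x − λ)^{k_λ}
where k_λ is the size of the *largest* Jordan block for λ (equivalently, the smallest k with (A − λI)^k v = 0 for every generalised eigenvector v of λ).

  λ = -4: largest Jordan block has size 2, contributing (x + 4)^2

So m_A(x) = (x + 4)^2 = x^2 + 8*x + 16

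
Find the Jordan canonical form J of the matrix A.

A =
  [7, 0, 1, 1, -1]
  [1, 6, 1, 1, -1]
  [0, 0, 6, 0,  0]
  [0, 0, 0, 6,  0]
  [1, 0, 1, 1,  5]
J_2(6) ⊕ J_1(6) ⊕ J_1(6) ⊕ J_1(6)

The characteristic polynomial is
  det(x·I − A) = x^5 - 30*x^4 + 360*x^3 - 2160*x^2 + 6480*x - 7776 = (x - 6)^5

Eigenvalues and multiplicities (the geometric multiplicity of λ is n − rank(A − λI), which equals the number of Jordan blocks for λ):
  λ = 6: algebraic multiplicity = 5, geometric multiplicity = 4

Determining the block sizes for each eigenvalue:
  λ = 6: 4 blocks summing to 5 forces exactly one block of size 2 and the rest size 1 → block sizes [2, 1, 1, 1]

Assembling the blocks gives a Jordan form
J =
  [6, 1, 0, 0, 0]
  [0, 6, 0, 0, 0]
  [0, 0, 6, 0, 0]
  [0, 0, 0, 6, 0]
  [0, 0, 0, 0, 6]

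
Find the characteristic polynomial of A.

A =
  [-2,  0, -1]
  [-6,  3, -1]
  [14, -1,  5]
x^3 - 6*x^2 + 12*x - 8

Expanding det(x·I − A) (e.g. by cofactor expansion or by noting that A is similar to its Jordan form J, which has the same characteristic polynomial as A) gives
  χ_A(x) = x^3 - 6*x^2 + 12*x - 8
which factors as (x - 2)^3. The eigenvalues (with algebraic multiplicities) are λ = 2 with multiplicity 3.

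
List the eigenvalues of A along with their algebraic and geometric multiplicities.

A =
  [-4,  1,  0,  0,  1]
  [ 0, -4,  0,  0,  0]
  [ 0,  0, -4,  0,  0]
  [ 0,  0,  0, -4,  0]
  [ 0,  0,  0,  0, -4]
λ = -4: alg = 5, geom = 4

Step 1 — factor the characteristic polynomial to read off the algebraic multiplicities:
  χ_A(x) = (x + 4)^5

Step 2 — compute geometric multiplicities via the rank-nullity identity g(λ) = n − rank(A − λI):
  rank(A − (-4)·I) = 1, so dim ker(A − (-4)·I) = n − 1 = 4

Summary:
  λ = -4: algebraic multiplicity = 5, geometric multiplicity = 4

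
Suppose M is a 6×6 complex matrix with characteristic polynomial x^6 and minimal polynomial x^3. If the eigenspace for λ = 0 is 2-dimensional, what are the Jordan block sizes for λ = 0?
Block sizes for λ = 0: [3, 3]

Step 1 — from the characteristic polynomial, algebraic multiplicity of λ = 0 is 6. From dim ker(M − (0)·I) = 2, there are exactly 2 Jordan blocks for λ = 0.
Step 2 — from the minimal polynomial, the factor (x − 0)^3 tells us the largest block for λ = 0 has size 3.
Step 3 — with total size 6, 2 blocks, and largest block 3, the block sizes (in nonincreasing order) are [3, 3].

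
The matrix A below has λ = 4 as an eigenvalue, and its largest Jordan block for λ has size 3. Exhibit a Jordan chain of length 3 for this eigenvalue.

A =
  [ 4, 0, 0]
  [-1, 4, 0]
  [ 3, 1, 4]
A Jordan chain for λ = 4 of length 3:
v_1 = (0, 0, -1)ᵀ
v_2 = (0, -1, 3)ᵀ
v_3 = (1, 0, 0)ᵀ

Let N = A − (4)·I. We want v_3 with N^3 v_3 = 0 but N^2 v_3 ≠ 0; then v_{j-1} := N · v_j for j = 3, …, 2.

Pick v_3 = (1, 0, 0)ᵀ.
Then v_2 = N · v_3 = (0, -1, 3)ᵀ.
Then v_1 = N · v_2 = (0, 0, -1)ᵀ.

Sanity check: (A − (4)·I) v_1 = (0, 0, 0)ᵀ = 0. ✓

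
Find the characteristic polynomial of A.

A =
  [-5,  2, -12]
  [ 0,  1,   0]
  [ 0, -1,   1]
x^3 + 3*x^2 - 9*x + 5

Expanding det(x·I − A) (e.g. by cofactor expansion or by noting that A is similar to its Jordan form J, which has the same characteristic polynomial as A) gives
  χ_A(x) = x^3 + 3*x^2 - 9*x + 5
which factors as (x - 1)^2*(x + 5). The eigenvalues (with algebraic multiplicities) are λ = -5 with multiplicity 1, λ = 1 with multiplicity 2.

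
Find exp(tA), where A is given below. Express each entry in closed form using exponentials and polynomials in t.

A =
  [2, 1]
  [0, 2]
e^{tA} =
  [exp(2*t), t*exp(2*t)]
  [0, exp(2*t)]

Strategy: write A = P · J · P⁻¹ where J is a Jordan canonical form, so e^{tA} = P · e^{tJ} · P⁻¹, and e^{tJ} can be computed block-by-block.

A has Jordan form
J =
  [2, 1]
  [0, 2]
(up to reordering of blocks).

Per-block formulas:
  For a 2×2 Jordan block J_2(2): exp(t · J_2(2)) = e^(2t)·(I + t·N), where N is the 2×2 nilpotent shift.

After assembling e^{tJ} and conjugating by P, we get:

e^{tA} =
  [exp(2*t), t*exp(2*t)]
  [0, exp(2*t)]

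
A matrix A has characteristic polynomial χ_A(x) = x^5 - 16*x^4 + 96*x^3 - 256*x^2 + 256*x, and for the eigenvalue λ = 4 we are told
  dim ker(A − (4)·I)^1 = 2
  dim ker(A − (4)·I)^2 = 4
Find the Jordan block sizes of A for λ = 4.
Block sizes for λ = 4: [2, 2]

From the dimensions of kernels of powers, the number of Jordan blocks of size at least j is d_j − d_{j−1} where d_j = dim ker(N^j) (with d_0 = 0). Computing the differences gives [2, 2].
The number of blocks of size exactly k is (#blocks of size ≥ k) − (#blocks of size ≥ k + 1), so the partition is: 2 block(s) of size 2.
In nonincreasing order the block sizes are [2, 2].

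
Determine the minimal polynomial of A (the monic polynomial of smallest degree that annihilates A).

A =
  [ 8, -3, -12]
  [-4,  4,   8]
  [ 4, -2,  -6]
x^2 - 4*x + 4

The characteristic polynomial is χ_A(x) = (x - 2)^3, so the eigenvalues are known. The minimal polynomial is
  m_A(x) = Π_λ (x − λ)^{k_λ}
where k_λ is the size of the *largest* Jordan block for λ (equivalently, the smallest k with (A − λI)^k v = 0 for every generalised eigenvector v of λ).

  λ = 2: largest Jordan block has size 2, contributing (x − 2)^2

So m_A(x) = (x - 2)^2 = x^2 - 4*x + 4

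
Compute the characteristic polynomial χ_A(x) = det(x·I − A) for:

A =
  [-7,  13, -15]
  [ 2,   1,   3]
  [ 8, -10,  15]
x^3 - 9*x^2 + 27*x - 27

Expanding det(x·I − A) (e.g. by cofactor expansion or by noting that A is similar to its Jordan form J, which has the same characteristic polynomial as A) gives
  χ_A(x) = x^3 - 9*x^2 + 27*x - 27
which factors as (x - 3)^3. The eigenvalues (with algebraic multiplicities) are λ = 3 with multiplicity 3.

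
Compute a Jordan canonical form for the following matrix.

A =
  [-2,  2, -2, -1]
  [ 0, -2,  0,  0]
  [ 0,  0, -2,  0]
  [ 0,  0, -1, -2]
J_3(-2) ⊕ J_1(-2)

The characteristic polynomial is
  det(x·I − A) = x^4 + 8*x^3 + 24*x^2 + 32*x + 16 = (x + 2)^4

Eigenvalues and multiplicities (the geometric multiplicity of λ is n − rank(A − λI), which equals the number of Jordan blocks for λ):
  λ = -2: algebraic multiplicity = 4, geometric multiplicity = 2

Determining the block sizes for each eigenvalue:
  λ = -2: with am = 4 and gm = 2, the partition is not yet determined (e.g. several partitions of 4 into 2 parts exist). Let N = A − (-2)·I. Computing rank(N^1) = 2, rank(N^2) = 1, rank(N^3) = 0; the number of blocks of size ≥ j is rank(N^{j−1}) − rank(N^j), giving [2, 1, 1]. So we have 1 block(s) of size 3, 1 block(s) of size 1 → block sizes [3, 1]

Assembling the blocks gives a Jordan form
J =
  [-2,  1,  0,  0]
  [ 0, -2,  1,  0]
  [ 0,  0, -2,  0]
  [ 0,  0,  0, -2]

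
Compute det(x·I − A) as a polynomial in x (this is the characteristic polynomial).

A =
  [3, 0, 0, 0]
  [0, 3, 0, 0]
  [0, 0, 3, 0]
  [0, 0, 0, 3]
x^4 - 12*x^3 + 54*x^2 - 108*x + 81

Expanding det(x·I − A) (e.g. by cofactor expansion or by noting that A is similar to its Jordan form J, which has the same characteristic polynomial as A) gives
  χ_A(x) = x^4 - 12*x^3 + 54*x^2 - 108*x + 81
which factors as (x - 3)^4. The eigenvalues (with algebraic multiplicities) are λ = 3 with multiplicity 4.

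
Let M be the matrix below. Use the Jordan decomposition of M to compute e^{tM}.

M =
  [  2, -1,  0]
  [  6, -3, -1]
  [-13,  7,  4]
e^{tM} =
  [-5*t^2*exp(t)/2 + t*exp(t) + exp(t), 3*t^2*exp(t)/2 - t*exp(t), t^2*exp(t)/2]
  [-5*t^2*exp(t)/2 + 6*t*exp(t), 3*t^2*exp(t)/2 - 4*t*exp(t) + exp(t), t^2*exp(t)/2 - t*exp(t)]
  [-5*t^2*exp(t) - 13*t*exp(t), 3*t^2*exp(t) + 7*t*exp(t), t^2*exp(t) + 3*t*exp(t) + exp(t)]

Strategy: write M = P · J · P⁻¹ where J is a Jordan canonical form, so e^{tM} = P · e^{tJ} · P⁻¹, and e^{tJ} can be computed block-by-block.

M has Jordan form
J =
  [1, 1, 0]
  [0, 1, 1]
  [0, 0, 1]
(up to reordering of blocks).

Per-block formulas:
  For a 3×3 Jordan block J_3(1): exp(t · J_3(1)) = e^(1t)·(I + t·N + (t^2/2)·N^2), where N is the 3×3 nilpotent shift.

After assembling e^{tJ} and conjugating by P, we get:

e^{tM} =
  [-5*t^2*exp(t)/2 + t*exp(t) + exp(t), 3*t^2*exp(t)/2 - t*exp(t), t^2*exp(t)/2]
  [-5*t^2*exp(t)/2 + 6*t*exp(t), 3*t^2*exp(t)/2 - 4*t*exp(t) + exp(t), t^2*exp(t)/2 - t*exp(t)]
  [-5*t^2*exp(t) - 13*t*exp(t), 3*t^2*exp(t) + 7*t*exp(t), t^2*exp(t) + 3*t*exp(t) + exp(t)]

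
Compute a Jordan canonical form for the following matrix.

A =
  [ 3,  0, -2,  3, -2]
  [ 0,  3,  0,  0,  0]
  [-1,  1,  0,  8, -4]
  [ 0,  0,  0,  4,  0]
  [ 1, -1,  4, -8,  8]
J_1(3) ⊕ J_1(3) ⊕ J_2(4) ⊕ J_1(4)

The characteristic polynomial is
  det(x·I − A) = x^5 - 18*x^4 + 129*x^3 - 460*x^2 + 816*x - 576 = (x - 4)^3*(x - 3)^2

Eigenvalues and multiplicities (the geometric multiplicity of λ is n − rank(A − λI), which equals the number of Jordan blocks for λ):
  λ = 3: algebraic multiplicity = 2, geometric multiplicity = 2
  λ = 4: algebraic multiplicity = 3, geometric multiplicity = 2

Determining the block sizes for each eigenvalue:
  λ = 3: gm = am = 2, so every block has size 1 → block sizes [1, 1]
  λ = 4: 2 blocks summing to 3 forces exactly one block of size 2 and the rest size 1 → block sizes [2, 1]

Assembling the blocks gives a Jordan form
J =
  [3, 0, 0, 0, 0]
  [0, 3, 0, 0, 0]
  [0, 0, 4, 1, 0]
  [0, 0, 0, 4, 0]
  [0, 0, 0, 0, 4]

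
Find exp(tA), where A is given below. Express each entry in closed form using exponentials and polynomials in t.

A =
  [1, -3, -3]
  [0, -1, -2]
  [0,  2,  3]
e^{tA} =
  [exp(t), -3*t*exp(t), -3*t*exp(t)]
  [0, -2*t*exp(t) + exp(t), -2*t*exp(t)]
  [0, 2*t*exp(t), 2*t*exp(t) + exp(t)]

Strategy: write A = P · J · P⁻¹ where J is a Jordan canonical form, so e^{tA} = P · e^{tJ} · P⁻¹, and e^{tJ} can be computed block-by-block.

A has Jordan form
J =
  [1, 1, 0]
  [0, 1, 0]
  [0, 0, 1]
(up to reordering of blocks).

Per-block formulas:
  For a 2×2 Jordan block J_2(1): exp(t · J_2(1)) = e^(1t)·(I + t·N), where N is the 2×2 nilpotent shift.
  For a 1×1 block at λ = 1: exp(t · [1]) = [e^(1t)].

After assembling e^{tJ} and conjugating by P, we get:

e^{tA} =
  [exp(t), -3*t*exp(t), -3*t*exp(t)]
  [0, -2*t*exp(t) + exp(t), -2*t*exp(t)]
  [0, 2*t*exp(t), 2*t*exp(t) + exp(t)]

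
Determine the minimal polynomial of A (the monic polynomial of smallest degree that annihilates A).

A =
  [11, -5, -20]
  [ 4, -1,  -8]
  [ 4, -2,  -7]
x^2 - 2*x + 1

The characteristic polynomial is χ_A(x) = (x - 1)^3, so the eigenvalues are known. The minimal polynomial is
  m_A(x) = Π_λ (x − λ)^{k_λ}
where k_λ is the size of the *largest* Jordan block for λ (equivalently, the smallest k with (A − λI)^k v = 0 for every generalised eigenvector v of λ).

  λ = 1: largest Jordan block has size 2, contributing (x − 1)^2

So m_A(x) = (x - 1)^2 = x^2 - 2*x + 1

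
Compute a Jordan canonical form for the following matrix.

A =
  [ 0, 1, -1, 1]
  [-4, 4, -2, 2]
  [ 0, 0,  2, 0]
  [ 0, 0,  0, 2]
J_2(2) ⊕ J_1(2) ⊕ J_1(2)

The characteristic polynomial is
  det(x·I − A) = x^4 - 8*x^3 + 24*x^2 - 32*x + 16 = (x - 2)^4

Eigenvalues and multiplicities (the geometric multiplicity of λ is n − rank(A − λI), which equals the number of Jordan blocks for λ):
  λ = 2: algebraic multiplicity = 4, geometric multiplicity = 3

Determining the block sizes for each eigenvalue:
  λ = 2: 3 blocks summing to 4 forces exactly one block of size 2 and the rest size 1 → block sizes [2, 1, 1]

Assembling the blocks gives a Jordan form
J =
  [2, 1, 0, 0]
  [0, 2, 0, 0]
  [0, 0, 2, 0]
  [0, 0, 0, 2]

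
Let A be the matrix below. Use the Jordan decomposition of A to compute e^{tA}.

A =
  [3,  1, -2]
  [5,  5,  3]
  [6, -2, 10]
e^{tA} =
  [t^2*exp(6*t) - 3*t*exp(6*t) + exp(6*t), t*exp(6*t), t^2*exp(6*t)/2 - 2*t*exp(6*t)]
  [-t^2*exp(6*t) + 5*t*exp(6*t), -t*exp(6*t) + exp(6*t), -t^2*exp(6*t)/2 + 3*t*exp(6*t)]
  [-2*t^2*exp(6*t) + 6*t*exp(6*t), -2*t*exp(6*t), -t^2*exp(6*t) + 4*t*exp(6*t) + exp(6*t)]

Strategy: write A = P · J · P⁻¹ where J is a Jordan canonical form, so e^{tA} = P · e^{tJ} · P⁻¹, and e^{tJ} can be computed block-by-block.

A has Jordan form
J =
  [6, 1, 0]
  [0, 6, 1]
  [0, 0, 6]
(up to reordering of blocks).

Per-block formulas:
  For a 3×3 Jordan block J_3(6): exp(t · J_3(6)) = e^(6t)·(I + t·N + (t^2/2)·N^2), where N is the 3×3 nilpotent shift.

After assembling e^{tJ} and conjugating by P, we get:

e^{tA} =
  [t^2*exp(6*t) - 3*t*exp(6*t) + exp(6*t), t*exp(6*t), t^2*exp(6*t)/2 - 2*t*exp(6*t)]
  [-t^2*exp(6*t) + 5*t*exp(6*t), -t*exp(6*t) + exp(6*t), -t^2*exp(6*t)/2 + 3*t*exp(6*t)]
  [-2*t^2*exp(6*t) + 6*t*exp(6*t), -2*t*exp(6*t), -t^2*exp(6*t) + 4*t*exp(6*t) + exp(6*t)]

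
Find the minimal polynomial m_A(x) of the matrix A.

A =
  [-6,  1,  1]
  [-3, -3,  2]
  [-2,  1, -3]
x^3 + 12*x^2 + 48*x + 64

The characteristic polynomial is χ_A(x) = (x + 4)^3, so the eigenvalues are known. The minimal polynomial is
  m_A(x) = Π_λ (x − λ)^{k_λ}
where k_λ is the size of the *largest* Jordan block for λ (equivalently, the smallest k with (A − λI)^k v = 0 for every generalised eigenvector v of λ).

  λ = -4: largest Jordan block has size 3, contributing (x + 4)^3

So m_A(x) = (x + 4)^3 = x^3 + 12*x^2 + 48*x + 64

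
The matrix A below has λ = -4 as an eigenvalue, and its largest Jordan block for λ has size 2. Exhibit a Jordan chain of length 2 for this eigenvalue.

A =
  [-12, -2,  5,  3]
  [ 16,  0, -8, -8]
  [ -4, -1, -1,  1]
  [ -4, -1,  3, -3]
A Jordan chain for λ = -4 of length 2:
v_1 = (-8, 16, -4, -4)ᵀ
v_2 = (1, 0, 0, 0)ᵀ

Let N = A − (-4)·I. We want v_2 with N^2 v_2 = 0 but N^1 v_2 ≠ 0; then v_{j-1} := N · v_j for j = 2, …, 2.

Pick v_2 = (1, 0, 0, 0)ᵀ.
Then v_1 = N · v_2 = (-8, 16, -4, -4)ᵀ.

Sanity check: (A − (-4)·I) v_1 = (0, 0, 0, 0)ᵀ = 0. ✓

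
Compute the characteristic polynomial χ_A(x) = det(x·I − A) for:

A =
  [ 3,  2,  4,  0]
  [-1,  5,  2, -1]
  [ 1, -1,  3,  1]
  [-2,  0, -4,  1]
x^4 - 12*x^3 + 54*x^2 - 108*x + 81

Expanding det(x·I − A) (e.g. by cofactor expansion or by noting that A is similar to its Jordan form J, which has the same characteristic polynomial as A) gives
  χ_A(x) = x^4 - 12*x^3 + 54*x^2 - 108*x + 81
which factors as (x - 3)^4. The eigenvalues (with algebraic multiplicities) are λ = 3 with multiplicity 4.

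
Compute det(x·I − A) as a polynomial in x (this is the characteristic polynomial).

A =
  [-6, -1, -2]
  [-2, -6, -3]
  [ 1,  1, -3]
x^3 + 15*x^2 + 75*x + 125

Expanding det(x·I − A) (e.g. by cofactor expansion or by noting that A is similar to its Jordan form J, which has the same characteristic polynomial as A) gives
  χ_A(x) = x^3 + 15*x^2 + 75*x + 125
which factors as (x + 5)^3. The eigenvalues (with algebraic multiplicities) are λ = -5 with multiplicity 3.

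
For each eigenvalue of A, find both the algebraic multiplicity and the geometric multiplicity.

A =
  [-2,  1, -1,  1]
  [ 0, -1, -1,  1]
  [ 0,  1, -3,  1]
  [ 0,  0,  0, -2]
λ = -2: alg = 4, geom = 3

Step 1 — factor the characteristic polynomial to read off the algebraic multiplicities:
  χ_A(x) = (x + 2)^4

Step 2 — compute geometric multiplicities via the rank-nullity identity g(λ) = n − rank(A − λI):
  rank(A − (-2)·I) = 1, so dim ker(A − (-2)·I) = n − 1 = 3

Summary:
  λ = -2: algebraic multiplicity = 4, geometric multiplicity = 3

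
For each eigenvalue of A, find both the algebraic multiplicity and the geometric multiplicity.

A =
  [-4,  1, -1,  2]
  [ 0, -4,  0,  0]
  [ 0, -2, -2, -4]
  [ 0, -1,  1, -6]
λ = -4: alg = 4, geom = 3

Step 1 — factor the characteristic polynomial to read off the algebraic multiplicities:
  χ_A(x) = (x + 4)^4

Step 2 — compute geometric multiplicities via the rank-nullity identity g(λ) = n − rank(A − λI):
  rank(A − (-4)·I) = 1, so dim ker(A − (-4)·I) = n − 1 = 3

Summary:
  λ = -4: algebraic multiplicity = 4, geometric multiplicity = 3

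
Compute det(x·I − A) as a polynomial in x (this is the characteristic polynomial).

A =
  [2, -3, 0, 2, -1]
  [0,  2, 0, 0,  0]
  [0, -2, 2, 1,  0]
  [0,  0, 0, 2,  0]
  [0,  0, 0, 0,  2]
x^5 - 10*x^4 + 40*x^3 - 80*x^2 + 80*x - 32

Expanding det(x·I − A) (e.g. by cofactor expansion or by noting that A is similar to its Jordan form J, which has the same characteristic polynomial as A) gives
  χ_A(x) = x^5 - 10*x^4 + 40*x^3 - 80*x^2 + 80*x - 32
which factors as (x - 2)^5. The eigenvalues (with algebraic multiplicities) are λ = 2 with multiplicity 5.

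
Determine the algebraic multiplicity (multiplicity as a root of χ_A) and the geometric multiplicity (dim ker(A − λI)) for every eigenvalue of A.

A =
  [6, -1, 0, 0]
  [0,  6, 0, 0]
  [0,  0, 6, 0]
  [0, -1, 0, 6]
λ = 6: alg = 4, geom = 3

Step 1 — factor the characteristic polynomial to read off the algebraic multiplicities:
  χ_A(x) = (x - 6)^4

Step 2 — compute geometric multiplicities via the rank-nullity identity g(λ) = n − rank(A − λI):
  rank(A − (6)·I) = 1, so dim ker(A − (6)·I) = n − 1 = 3

Summary:
  λ = 6: algebraic multiplicity = 4, geometric multiplicity = 3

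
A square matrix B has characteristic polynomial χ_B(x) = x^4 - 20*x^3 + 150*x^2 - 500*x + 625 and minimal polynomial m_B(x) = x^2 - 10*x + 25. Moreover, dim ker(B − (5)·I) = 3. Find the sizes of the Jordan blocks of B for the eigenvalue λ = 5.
Block sizes for λ = 5: [2, 1, 1]

Step 1 — from the characteristic polynomial, algebraic multiplicity of λ = 5 is 4. From dim ker(B − (5)·I) = 3, there are exactly 3 Jordan blocks for λ = 5.
Step 2 — from the minimal polynomial, the factor (x − 5)^2 tells us the largest block for λ = 5 has size 2.
Step 3 — with total size 4, 3 blocks, and largest block 2, the block sizes (in nonincreasing order) are [2, 1, 1].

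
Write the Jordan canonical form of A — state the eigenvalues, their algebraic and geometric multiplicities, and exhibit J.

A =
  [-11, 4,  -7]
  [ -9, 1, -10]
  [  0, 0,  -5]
J_3(-5)

The characteristic polynomial is
  det(x·I − A) = x^3 + 15*x^2 + 75*x + 125 = (x + 5)^3

Eigenvalues and multiplicities (the geometric multiplicity of λ is n − rank(A − λI), which equals the number of Jordan blocks for λ):
  λ = -5: algebraic multiplicity = 3, geometric multiplicity = 1

Determining the block sizes for each eigenvalue:
  λ = -5: one block (gm = 1), so the single block has size am = 3 → block sizes [3]

Assembling the blocks gives a Jordan form
J =
  [-5,  1,  0]
  [ 0, -5,  1]
  [ 0,  0, -5]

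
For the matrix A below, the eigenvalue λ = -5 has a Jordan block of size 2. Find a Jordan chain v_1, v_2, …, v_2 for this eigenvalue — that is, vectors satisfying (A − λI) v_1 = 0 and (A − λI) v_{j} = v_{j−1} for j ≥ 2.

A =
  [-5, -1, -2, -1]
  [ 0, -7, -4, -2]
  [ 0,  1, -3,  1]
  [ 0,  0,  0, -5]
A Jordan chain for λ = -5 of length 2:
v_1 = (-1, -2, 1, 0)ᵀ
v_2 = (0, 1, 0, 0)ᵀ

Let N = A − (-5)·I. We want v_2 with N^2 v_2 = 0 but N^1 v_2 ≠ 0; then v_{j-1} := N · v_j for j = 2, …, 2.

Pick v_2 = (0, 1, 0, 0)ᵀ.
Then v_1 = N · v_2 = (-1, -2, 1, 0)ᵀ.

Sanity check: (A − (-5)·I) v_1 = (0, 0, 0, 0)ᵀ = 0. ✓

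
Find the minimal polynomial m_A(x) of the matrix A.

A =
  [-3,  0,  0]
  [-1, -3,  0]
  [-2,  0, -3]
x^2 + 6*x + 9

The characteristic polynomial is χ_A(x) = (x + 3)^3, so the eigenvalues are known. The minimal polynomial is
  m_A(x) = Π_λ (x − λ)^{k_λ}
where k_λ is the size of the *largest* Jordan block for λ (equivalently, the smallest k with (A − λI)^k v = 0 for every generalised eigenvector v of λ).

  λ = -3: largest Jordan block has size 2, contributing (x + 3)^2

So m_A(x) = (x + 3)^2 = x^2 + 6*x + 9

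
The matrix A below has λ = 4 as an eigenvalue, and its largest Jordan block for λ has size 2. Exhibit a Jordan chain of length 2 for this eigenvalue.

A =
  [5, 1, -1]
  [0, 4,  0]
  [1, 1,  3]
A Jordan chain for λ = 4 of length 2:
v_1 = (1, 0, 1)ᵀ
v_2 = (1, 0, 0)ᵀ

Let N = A − (4)·I. We want v_2 with N^2 v_2 = 0 but N^1 v_2 ≠ 0; then v_{j-1} := N · v_j for j = 2, …, 2.

Pick v_2 = (1, 0, 0)ᵀ.
Then v_1 = N · v_2 = (1, 0, 1)ᵀ.

Sanity check: (A − (4)·I) v_1 = (0, 0, 0)ᵀ = 0. ✓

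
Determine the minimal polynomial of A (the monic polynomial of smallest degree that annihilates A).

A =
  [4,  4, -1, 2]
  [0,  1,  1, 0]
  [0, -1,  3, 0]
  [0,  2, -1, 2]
x^4 - 10*x^3 + 36*x^2 - 56*x + 32

The characteristic polynomial is χ_A(x) = (x - 4)*(x - 2)^3, so the eigenvalues are known. The minimal polynomial is
  m_A(x) = Π_λ (x − λ)^{k_λ}
where k_λ is the size of the *largest* Jordan block for λ (equivalently, the smallest k with (A − λI)^k v = 0 for every generalised eigenvector v of λ).

  λ = 2: largest Jordan block has size 3, contributing (x − 2)^3
  λ = 4: largest Jordan block has size 1, contributing (x − 4)

So m_A(x) = (x - 4)*(x - 2)^3 = x^4 - 10*x^3 + 36*x^2 - 56*x + 32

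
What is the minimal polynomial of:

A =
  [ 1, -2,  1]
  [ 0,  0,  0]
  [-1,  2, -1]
x^2

The characteristic polynomial is χ_A(x) = x^3, so the eigenvalues are known. The minimal polynomial is
  m_A(x) = Π_λ (x − λ)^{k_λ}
where k_λ is the size of the *largest* Jordan block for λ (equivalently, the smallest k with (A − λI)^k v = 0 for every generalised eigenvector v of λ).

  λ = 0: largest Jordan block has size 2, contributing (x − 0)^2

So m_A(x) = x^2 = x^2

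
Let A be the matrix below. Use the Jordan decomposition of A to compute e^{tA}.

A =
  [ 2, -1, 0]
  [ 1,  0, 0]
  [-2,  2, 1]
e^{tA} =
  [t*exp(t) + exp(t), -t*exp(t), 0]
  [t*exp(t), -t*exp(t) + exp(t), 0]
  [-2*t*exp(t), 2*t*exp(t), exp(t)]

Strategy: write A = P · J · P⁻¹ where J is a Jordan canonical form, so e^{tA} = P · e^{tJ} · P⁻¹, and e^{tJ} can be computed block-by-block.

A has Jordan form
J =
  [1, 1, 0]
  [0, 1, 0]
  [0, 0, 1]
(up to reordering of blocks).

Per-block formulas:
  For a 2×2 Jordan block J_2(1): exp(t · J_2(1)) = e^(1t)·(I + t·N), where N is the 2×2 nilpotent shift.
  For a 1×1 block at λ = 1: exp(t · [1]) = [e^(1t)].

After assembling e^{tJ} and conjugating by P, we get:

e^{tA} =
  [t*exp(t) + exp(t), -t*exp(t), 0]
  [t*exp(t), -t*exp(t) + exp(t), 0]
  [-2*t*exp(t), 2*t*exp(t), exp(t)]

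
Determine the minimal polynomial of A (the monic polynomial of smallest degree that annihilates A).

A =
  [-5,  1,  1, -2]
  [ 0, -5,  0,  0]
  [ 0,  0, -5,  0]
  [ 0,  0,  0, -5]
x^2 + 10*x + 25

The characteristic polynomial is χ_A(x) = (x + 5)^4, so the eigenvalues are known. The minimal polynomial is
  m_A(x) = Π_λ (x − λ)^{k_λ}
where k_λ is the size of the *largest* Jordan block for λ (equivalently, the smallest k with (A − λI)^k v = 0 for every generalised eigenvector v of λ).

  λ = -5: largest Jordan block has size 2, contributing (x + 5)^2

So m_A(x) = (x + 5)^2 = x^2 + 10*x + 25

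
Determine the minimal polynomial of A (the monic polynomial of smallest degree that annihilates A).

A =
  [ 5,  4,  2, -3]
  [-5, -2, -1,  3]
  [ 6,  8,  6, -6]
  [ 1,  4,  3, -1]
x^3 - 6*x^2 + 12*x - 8

The characteristic polynomial is χ_A(x) = (x - 2)^4, so the eigenvalues are known. The minimal polynomial is
  m_A(x) = Π_λ (x − λ)^{k_λ}
where k_λ is the size of the *largest* Jordan block for λ (equivalently, the smallest k with (A − λI)^k v = 0 for every generalised eigenvector v of λ).

  λ = 2: largest Jordan block has size 3, contributing (x − 2)^3

So m_A(x) = (x - 2)^3 = x^3 - 6*x^2 + 12*x - 8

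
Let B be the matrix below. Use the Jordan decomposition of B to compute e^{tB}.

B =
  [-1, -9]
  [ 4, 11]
e^{tB} =
  [-6*t*exp(5*t) + exp(5*t), -9*t*exp(5*t)]
  [4*t*exp(5*t), 6*t*exp(5*t) + exp(5*t)]

Strategy: write B = P · J · P⁻¹ where J is a Jordan canonical form, so e^{tB} = P · e^{tJ} · P⁻¹, and e^{tJ} can be computed block-by-block.

B has Jordan form
J =
  [5, 1]
  [0, 5]
(up to reordering of blocks).

Per-block formulas:
  For a 2×2 Jordan block J_2(5): exp(t · J_2(5)) = e^(5t)·(I + t·N), where N is the 2×2 nilpotent shift.

After assembling e^{tJ} and conjugating by P, we get:

e^{tB} =
  [-6*t*exp(5*t) + exp(5*t), -9*t*exp(5*t)]
  [4*t*exp(5*t), 6*t*exp(5*t) + exp(5*t)]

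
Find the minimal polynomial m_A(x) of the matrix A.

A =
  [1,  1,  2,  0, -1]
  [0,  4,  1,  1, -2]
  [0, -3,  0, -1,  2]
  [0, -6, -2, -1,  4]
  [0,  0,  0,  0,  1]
x^3 - 3*x^2 + 3*x - 1

The characteristic polynomial is χ_A(x) = (x - 1)^5, so the eigenvalues are known. The minimal polynomial is
  m_A(x) = Π_λ (x − λ)^{k_λ}
where k_λ is the size of the *largest* Jordan block for λ (equivalently, the smallest k with (A − λI)^k v = 0 for every generalised eigenvector v of λ).

  λ = 1: largest Jordan block has size 3, contributing (x − 1)^3

So m_A(x) = (x - 1)^3 = x^3 - 3*x^2 + 3*x - 1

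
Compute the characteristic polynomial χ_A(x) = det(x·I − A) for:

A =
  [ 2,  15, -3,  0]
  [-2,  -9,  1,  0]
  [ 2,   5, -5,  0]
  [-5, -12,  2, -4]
x^4 + 16*x^3 + 96*x^2 + 256*x + 256

Expanding det(x·I − A) (e.g. by cofactor expansion or by noting that A is similar to its Jordan form J, which has the same characteristic polynomial as A) gives
  χ_A(x) = x^4 + 16*x^3 + 96*x^2 + 256*x + 256
which factors as (x + 4)^4. The eigenvalues (with algebraic multiplicities) are λ = -4 with multiplicity 4.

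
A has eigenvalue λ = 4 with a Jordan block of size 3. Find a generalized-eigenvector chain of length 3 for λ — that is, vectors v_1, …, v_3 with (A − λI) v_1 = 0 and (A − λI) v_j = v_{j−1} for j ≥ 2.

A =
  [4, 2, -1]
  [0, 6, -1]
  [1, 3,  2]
A Jordan chain for λ = 4 of length 3:
v_1 = (-1, -1, -2)ᵀ
v_2 = (0, 0, 1)ᵀ
v_3 = (1, 0, 0)ᵀ

Let N = A − (4)·I. We want v_3 with N^3 v_3 = 0 but N^2 v_3 ≠ 0; then v_{j-1} := N · v_j for j = 3, …, 2.

Pick v_3 = (1, 0, 0)ᵀ.
Then v_2 = N · v_3 = (0, 0, 1)ᵀ.
Then v_1 = N · v_2 = (-1, -1, -2)ᵀ.

Sanity check: (A − (4)·I) v_1 = (0, 0, 0)ᵀ = 0. ✓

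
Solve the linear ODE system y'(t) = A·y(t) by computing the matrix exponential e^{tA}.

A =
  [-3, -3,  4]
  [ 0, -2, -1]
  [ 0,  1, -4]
e^{tA} =
  [exp(-3*t), t^2*exp(-3*t)/2 - 3*t*exp(-3*t), -t^2*exp(-3*t)/2 + 4*t*exp(-3*t)]
  [0, t*exp(-3*t) + exp(-3*t), -t*exp(-3*t)]
  [0, t*exp(-3*t), -t*exp(-3*t) + exp(-3*t)]

Strategy: write A = P · J · P⁻¹ where J is a Jordan canonical form, so e^{tA} = P · e^{tJ} · P⁻¹, and e^{tJ} can be computed block-by-block.

A has Jordan form
J =
  [-3,  1,  0]
  [ 0, -3,  1]
  [ 0,  0, -3]
(up to reordering of blocks).

Per-block formulas:
  For a 3×3 Jordan block J_3(-3): exp(t · J_3(-3)) = e^(-3t)·(I + t·N + (t^2/2)·N^2), where N is the 3×3 nilpotent shift.

After assembling e^{tJ} and conjugating by P, we get:

e^{tA} =
  [exp(-3*t), t^2*exp(-3*t)/2 - 3*t*exp(-3*t), -t^2*exp(-3*t)/2 + 4*t*exp(-3*t)]
  [0, t*exp(-3*t) + exp(-3*t), -t*exp(-3*t)]
  [0, t*exp(-3*t), -t*exp(-3*t) + exp(-3*t)]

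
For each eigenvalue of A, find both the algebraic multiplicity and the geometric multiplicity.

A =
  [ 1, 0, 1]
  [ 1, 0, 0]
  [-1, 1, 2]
λ = 1: alg = 3, geom = 1

Step 1 — factor the characteristic polynomial to read off the algebraic multiplicities:
  χ_A(x) = (x - 1)^3

Step 2 — compute geometric multiplicities via the rank-nullity identity g(λ) = n − rank(A − λI):
  rank(A − (1)·I) = 2, so dim ker(A − (1)·I) = n − 2 = 1

Summary:
  λ = 1: algebraic multiplicity = 3, geometric multiplicity = 1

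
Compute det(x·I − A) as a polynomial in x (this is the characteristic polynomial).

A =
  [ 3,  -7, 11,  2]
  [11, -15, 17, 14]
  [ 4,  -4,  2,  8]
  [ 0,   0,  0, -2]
x^4 + 12*x^3 + 52*x^2 + 96*x + 64

Expanding det(x·I − A) (e.g. by cofactor expansion or by noting that A is similar to its Jordan form J, which has the same characteristic polynomial as A) gives
  χ_A(x) = x^4 + 12*x^3 + 52*x^2 + 96*x + 64
which factors as (x + 2)^2*(x + 4)^2. The eigenvalues (with algebraic multiplicities) are λ = -4 with multiplicity 2, λ = -2 with multiplicity 2.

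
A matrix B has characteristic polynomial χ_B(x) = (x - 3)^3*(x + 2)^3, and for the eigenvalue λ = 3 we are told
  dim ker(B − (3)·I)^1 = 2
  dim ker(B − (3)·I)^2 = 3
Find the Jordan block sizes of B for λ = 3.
Block sizes for λ = 3: [2, 1]

From the dimensions of kernels of powers, the number of Jordan blocks of size at least j is d_j − d_{j−1} where d_j = dim ker(N^j) (with d_0 = 0). Computing the differences gives [2, 1].
The number of blocks of size exactly k is (#blocks of size ≥ k) − (#blocks of size ≥ k + 1), so the partition is: 1 block(s) of size 1, 1 block(s) of size 2.
In nonincreasing order the block sizes are [2, 1].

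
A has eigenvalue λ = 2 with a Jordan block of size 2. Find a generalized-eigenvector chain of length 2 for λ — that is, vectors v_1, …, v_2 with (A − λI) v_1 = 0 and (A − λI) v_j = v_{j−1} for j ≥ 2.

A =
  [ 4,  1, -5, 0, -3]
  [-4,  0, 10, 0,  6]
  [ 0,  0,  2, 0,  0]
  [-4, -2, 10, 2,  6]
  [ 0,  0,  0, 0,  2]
A Jordan chain for λ = 2 of length 2:
v_1 = (2, -4, 0, -4, 0)ᵀ
v_2 = (1, 0, 0, 0, 0)ᵀ

Let N = A − (2)·I. We want v_2 with N^2 v_2 = 0 but N^1 v_2 ≠ 0; then v_{j-1} := N · v_j for j = 2, …, 2.

Pick v_2 = (1, 0, 0, 0, 0)ᵀ.
Then v_1 = N · v_2 = (2, -4, 0, -4, 0)ᵀ.

Sanity check: (A − (2)·I) v_1 = (0, 0, 0, 0, 0)ᵀ = 0. ✓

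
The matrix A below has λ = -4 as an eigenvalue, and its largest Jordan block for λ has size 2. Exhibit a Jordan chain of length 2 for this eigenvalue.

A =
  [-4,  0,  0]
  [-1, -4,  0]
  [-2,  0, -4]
A Jordan chain for λ = -4 of length 2:
v_1 = (0, -1, -2)ᵀ
v_2 = (1, 0, 0)ᵀ

Let N = A − (-4)·I. We want v_2 with N^2 v_2 = 0 but N^1 v_2 ≠ 0; then v_{j-1} := N · v_j for j = 2, …, 2.

Pick v_2 = (1, 0, 0)ᵀ.
Then v_1 = N · v_2 = (0, -1, -2)ᵀ.

Sanity check: (A − (-4)·I) v_1 = (0, 0, 0)ᵀ = 0. ✓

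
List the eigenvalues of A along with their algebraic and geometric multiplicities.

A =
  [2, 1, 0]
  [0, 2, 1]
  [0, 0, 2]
λ = 2: alg = 3, geom = 1

Step 1 — factor the characteristic polynomial to read off the algebraic multiplicities:
  χ_A(x) = (x - 2)^3

Step 2 — compute geometric multiplicities via the rank-nullity identity g(λ) = n − rank(A − λI):
  rank(A − (2)·I) = 2, so dim ker(A − (2)·I) = n − 2 = 1

Summary:
  λ = 2: algebraic multiplicity = 3, geometric multiplicity = 1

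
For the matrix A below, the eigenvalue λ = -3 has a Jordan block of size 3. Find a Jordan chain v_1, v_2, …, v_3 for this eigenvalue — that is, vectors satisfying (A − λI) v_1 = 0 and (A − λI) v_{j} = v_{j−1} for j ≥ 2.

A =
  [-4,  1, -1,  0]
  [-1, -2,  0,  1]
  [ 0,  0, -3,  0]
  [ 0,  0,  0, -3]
A Jordan chain for λ = -3 of length 3:
v_1 = (1, 1, 0, 0)ᵀ
v_2 = (-1, 0, 0, 0)ᵀ
v_3 = (0, 0, 1, 0)ᵀ

Let N = A − (-3)·I. We want v_3 with N^3 v_3 = 0 but N^2 v_3 ≠ 0; then v_{j-1} := N · v_j for j = 3, …, 2.

Pick v_3 = (0, 0, 1, 0)ᵀ.
Then v_2 = N · v_3 = (-1, 0, 0, 0)ᵀ.
Then v_1 = N · v_2 = (1, 1, 0, 0)ᵀ.

Sanity check: (A − (-3)·I) v_1 = (0, 0, 0, 0)ᵀ = 0. ✓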